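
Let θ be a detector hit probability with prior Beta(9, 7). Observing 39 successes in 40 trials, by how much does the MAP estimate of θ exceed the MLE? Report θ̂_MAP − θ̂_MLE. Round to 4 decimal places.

Posterior is Beta(48, 8); MAP = (48−1)/(56−2) = 47/54 ≈ 0.87037.
MLE ignores the prior: θ̂_MLE = k/n = 39/40 ≈ 0.97500.
Difference = 47/54 − 39/40 = -113/1080 ≈ -0.1046.

MAP − MLE = -0.1046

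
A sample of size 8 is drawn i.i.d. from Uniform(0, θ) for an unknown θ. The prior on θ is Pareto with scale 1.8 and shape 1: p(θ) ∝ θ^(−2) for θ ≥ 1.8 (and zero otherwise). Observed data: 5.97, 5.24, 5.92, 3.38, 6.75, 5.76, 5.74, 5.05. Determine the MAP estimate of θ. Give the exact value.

θ̂_MAP = 6.75

The Uniform(0, θ) likelihood is θ^(−n) for θ ≥ max(xᵢ), zero otherwise. Here max(xᵢ) = 6.75.
Posterior ∝ θ^(−2) · θ^(−8) = θ^(−10) on θ ≥ max(1.8, 6.75) = 6.75.
This density is strictly decreasing in θ, so the posterior mode lies at the lower boundary of the support.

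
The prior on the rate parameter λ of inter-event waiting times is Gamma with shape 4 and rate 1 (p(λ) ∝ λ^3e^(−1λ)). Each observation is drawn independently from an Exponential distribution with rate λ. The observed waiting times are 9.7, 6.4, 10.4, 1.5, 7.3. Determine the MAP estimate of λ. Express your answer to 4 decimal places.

λ̂_MAP = 0.2204

The Exponential(rate=λ) likelihood is ∝ λ^n e^(−λΣtᵢ). Here n = 5 and Σtᵢ = 9.7 + 6.4 + 10.4 + 1.5 + 7.3 = 35.3.
Posterior ∝ λ^3e^(−1λ) · λ^5e^(−35.3λ) = λ^8e^(−36.3λ), i.e. Gamma(9, 36.3).
Mode = (a−1)/b = 8/36.3 ≈ 0.2204.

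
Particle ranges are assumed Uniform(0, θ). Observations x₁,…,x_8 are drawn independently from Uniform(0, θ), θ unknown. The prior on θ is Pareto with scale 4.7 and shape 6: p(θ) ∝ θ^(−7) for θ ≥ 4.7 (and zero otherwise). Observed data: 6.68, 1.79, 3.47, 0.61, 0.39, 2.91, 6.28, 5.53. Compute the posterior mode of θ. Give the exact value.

θ̂_MAP = 6.68

The Uniform(0, θ) likelihood is θ^(−n) for θ ≥ max(xᵢ), zero otherwise. Here max(xᵢ) = 6.68.
Posterior ∝ θ^(−7) · θ^(−8) = θ^(−15) on θ ≥ max(4.7, 6.68) = 6.68.
This density is strictly decreasing in θ, so the posterior mode lies at the lower boundary of the support.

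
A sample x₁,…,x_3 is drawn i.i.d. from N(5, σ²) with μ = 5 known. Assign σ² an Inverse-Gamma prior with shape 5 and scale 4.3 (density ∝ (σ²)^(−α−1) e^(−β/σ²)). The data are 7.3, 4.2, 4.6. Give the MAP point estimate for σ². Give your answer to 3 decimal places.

σ̂²_MAP = 0.979

Sum of squared deviations about the known mean: SS = (7.3−5)² + (4.2−5)² + (4.6−5)² = 6.09.
The Normal likelihood contributes (σ²)^(−n/2) exp(−SS/(2σ²)), so the posterior is Inverse-Gamma(α + n/2, β + SS/2) = Inverse-Gamma(6.5, 7.345).
The mode of Inverse-Gamma(a, b) is b/(a+1) = 7.345/7.5 ≈ 0.979.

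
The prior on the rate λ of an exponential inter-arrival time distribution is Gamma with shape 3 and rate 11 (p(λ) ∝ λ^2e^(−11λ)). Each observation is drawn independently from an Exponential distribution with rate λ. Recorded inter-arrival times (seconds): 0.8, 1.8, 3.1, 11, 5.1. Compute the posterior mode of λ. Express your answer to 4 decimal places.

The Exponential(rate=λ) likelihood is ∝ λ^n e^(−λΣtᵢ). Here n = 5 and Σtᵢ = 0.8 + 1.8 + 3.1 + 11 + 5.1 = 21.8.
Posterior ∝ λ^2e^(−11λ) · λ^5e^(−21.8λ) = λ^7e^(−32.8λ), i.e. Gamma(8, 32.8).
Mode = (a−1)/b = 7/32.8 ≈ 0.2134.

λ̂_MAP = 0.2134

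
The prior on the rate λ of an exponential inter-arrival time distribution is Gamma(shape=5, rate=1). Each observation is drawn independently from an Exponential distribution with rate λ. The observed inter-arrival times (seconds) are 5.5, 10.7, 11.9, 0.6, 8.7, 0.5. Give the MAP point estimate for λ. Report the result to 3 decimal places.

λ̂_MAP = 0.257

The Exponential(rate=λ) likelihood is ∝ λ^n e^(−λΣtᵢ). Here n = 6 and Σtᵢ = 5.5 + 10.7 + 11.9 + 0.6 + 8.7 + 0.5 = 37.9.
Posterior ∝ λ^4e^(−1λ) · λ^6e^(−37.9λ) = λ^10e^(−38.9λ), i.e. Gamma(11, 38.9).
Mode = (a−1)/b = 10/38.9 ≈ 0.257.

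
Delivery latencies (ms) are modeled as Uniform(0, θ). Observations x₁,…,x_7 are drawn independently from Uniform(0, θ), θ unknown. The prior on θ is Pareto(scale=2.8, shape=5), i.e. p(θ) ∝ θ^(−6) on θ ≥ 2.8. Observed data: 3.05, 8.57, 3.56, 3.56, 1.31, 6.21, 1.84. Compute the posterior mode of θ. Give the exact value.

θ̂_MAP = 8.57

The Uniform(0, θ) likelihood is θ^(−n) for θ ≥ max(xᵢ), zero otherwise. Here max(xᵢ) = 8.57.
Posterior ∝ θ^(−6) · θ^(−7) = θ^(−13) on θ ≥ max(2.8, 8.57) = 8.57.
This density is strictly decreasing in θ, so the posterior mode lies at the lower boundary of the support.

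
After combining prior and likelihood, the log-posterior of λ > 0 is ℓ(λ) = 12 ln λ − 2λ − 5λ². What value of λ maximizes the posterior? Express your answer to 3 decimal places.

λ̂_MAP = 1.000

ℓ'(λ) = 12/λ − 2 − 10λ. Setting this to zero and multiplying by λ: 10λ² + 2λ − 12 = 0.
λ = (−2 + √(2² + 4·10·12)) / (2·10) = (−2 + √484) / 20 = (−2 + 22)/20 = 1.
ℓ''(λ) = −12/λ² − 10 < 0, confirming a maximum.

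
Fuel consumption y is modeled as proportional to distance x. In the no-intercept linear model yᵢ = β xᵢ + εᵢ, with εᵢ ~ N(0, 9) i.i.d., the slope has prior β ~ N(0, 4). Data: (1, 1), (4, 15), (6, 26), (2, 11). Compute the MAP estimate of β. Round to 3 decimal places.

log p(β | y) = −Σ(yᵢ − βxᵢ)²/(2·9) − β²/(2·4) + const.
Setting the derivative to zero: Σxᵢ(yᵢ − βxᵢ)/9 − β/4 = 0, so β = Σxᵢyᵢ / (Σxᵢ² + σ²/τ²).
Σxᵢyᵢ = 1·1 + 4·15 + 6·26 + 2·11 = 239; Σxᵢ² = 57; σ²/τ² = 2.25.
β̂_MAP = 239 / (57 + 2.25) = 239/59.25 ≈ 4.034.

β̂_MAP = 4.034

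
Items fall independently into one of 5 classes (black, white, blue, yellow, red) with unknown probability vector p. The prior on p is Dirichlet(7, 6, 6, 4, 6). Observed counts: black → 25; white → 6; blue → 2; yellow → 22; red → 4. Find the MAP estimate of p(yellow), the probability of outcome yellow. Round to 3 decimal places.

The posterior is Dirichlet(αᵢ + nᵢ) = Dirichlet(32, 12, 8, 26, 10).
For a Dirichlet(a₁,…,a_K) with all aᵢ > 1, the mode has j-th component (aⱼ − 1)/(Σaᵢ − K).
Here Σaᵢ = 88 and K = 5, so p(yellow) = (26 − 1)/(88 − 5) = 25/83 ≈ 0.301.

MAP estimate of p(yellow) = 0.301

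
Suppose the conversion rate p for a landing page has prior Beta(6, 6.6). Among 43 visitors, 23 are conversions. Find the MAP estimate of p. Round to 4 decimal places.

Prior: Beta(6, 6.6).
Data: 23 successes in 43 trials. The binomial likelihood contributes p^23(1−p)^20, so the posterior is Beta(6+23, 6.6+20) = Beta(29, 26.6).
For Beta(a, b) with a, b > 1 the mode is (a−1)/(a+b−2) = 28/53.6 ≈ 0.5224.

p̂_MAP = 0.5224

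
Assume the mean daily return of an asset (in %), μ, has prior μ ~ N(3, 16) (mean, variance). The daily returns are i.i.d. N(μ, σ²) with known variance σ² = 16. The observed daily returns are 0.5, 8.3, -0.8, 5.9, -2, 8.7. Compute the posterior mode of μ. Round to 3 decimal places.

μ̂_MAP = 3.371

n = 6; x̄ = (0.5 + 8.3 + (-0.8) + 5.9 + (-2) + 8.7)/6 = 20.6/6 = 103/30 ≈ 3.4333.
For a Normal prior and Normal likelihood with known variance, the posterior is Normal; its mode equals its mean, the precision-weighted average.
Prior precision 1/σ₀² = 1/16 = 0.0625; data precision n/σ² = 6/16 = 0.375.
μ̂ = (0.0625·3 + 0.375·(103/30)) / (0.0625 + 0.375) = 1.475/0.4375 = 118/35 ≈ 3.371.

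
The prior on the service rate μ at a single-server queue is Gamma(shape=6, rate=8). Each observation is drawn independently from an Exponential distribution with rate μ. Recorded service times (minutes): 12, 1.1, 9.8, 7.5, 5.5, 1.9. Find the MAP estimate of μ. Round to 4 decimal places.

μ̂_MAP = 0.2402

The Exponential(rate=μ) likelihood is ∝ μ^n e^(−μΣtᵢ). Here n = 6 and Σtᵢ = 12 + 1.1 + 9.8 + 7.5 + 5.5 + 1.9 = 37.8.
Posterior ∝ μ^5e^(−8μ) · μ^6e^(−37.8μ) = μ^11e^(−45.8μ), i.e. Gamma(12, 45.8).
Mode = (a−1)/b = 11/45.8 ≈ 0.2402.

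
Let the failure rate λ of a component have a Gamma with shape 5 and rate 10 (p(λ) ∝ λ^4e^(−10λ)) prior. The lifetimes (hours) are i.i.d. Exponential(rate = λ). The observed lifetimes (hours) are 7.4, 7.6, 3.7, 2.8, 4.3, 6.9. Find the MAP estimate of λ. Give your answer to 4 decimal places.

λ̂_MAP = 0.2342

The Exponential(rate=λ) likelihood is ∝ λ^n e^(−λΣtᵢ). Here n = 6 and Σtᵢ = 7.4 + 7.6 + 3.7 + 2.8 + 4.3 + 6.9 = 32.7.
Posterior ∝ λ^4e^(−10λ) · λ^6e^(−32.7λ) = λ^10e^(−42.7λ), i.e. Gamma(11, 42.7).
Mode = (a−1)/b = 10/42.7 ≈ 0.2342.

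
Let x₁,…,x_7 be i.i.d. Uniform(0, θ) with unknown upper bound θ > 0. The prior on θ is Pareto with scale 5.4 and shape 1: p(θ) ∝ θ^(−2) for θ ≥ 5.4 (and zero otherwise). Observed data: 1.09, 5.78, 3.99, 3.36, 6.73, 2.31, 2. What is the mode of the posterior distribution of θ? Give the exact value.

θ̂_MAP = 6.73

The Uniform(0, θ) likelihood is θ^(−n) for θ ≥ max(xᵢ), zero otherwise. Here max(xᵢ) = 6.73.
Posterior ∝ θ^(−2) · θ^(−7) = θ^(−9) on θ ≥ max(5.4, 6.73) = 6.73.
This density is strictly decreasing in θ, so the posterior mode lies at the lower boundary of the support.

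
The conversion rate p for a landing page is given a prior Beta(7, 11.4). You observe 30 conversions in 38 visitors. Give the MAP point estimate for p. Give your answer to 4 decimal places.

Prior: Beta(7, 11.4).
Data: 30 successes in 38 trials. The binomial likelihood contributes p^30(1−p)^8, so the posterior is Beta(7+30, 11.4+8) = Beta(37, 19.4).
For Beta(a, b) with a, b > 1 the mode is (a−1)/(a+b−2) = 36/54.4 ≈ 0.6618.

p̂_MAP = 0.6618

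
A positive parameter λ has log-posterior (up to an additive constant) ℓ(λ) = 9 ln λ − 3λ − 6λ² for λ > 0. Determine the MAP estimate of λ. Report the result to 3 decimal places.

ℓ'(λ) = 9/λ − 3 − 12λ. Setting this to zero and multiplying by λ: 12λ² + 3λ − 9 = 0.
λ = (−3 + √(3² + 4·12·9)) / (2·12) = (−3 + √441) / 24 = (−3 + 21)/24 = 3/4.
ℓ''(λ) = −9/λ² − 12 < 0, confirming a maximum.

λ̂_MAP = 0.750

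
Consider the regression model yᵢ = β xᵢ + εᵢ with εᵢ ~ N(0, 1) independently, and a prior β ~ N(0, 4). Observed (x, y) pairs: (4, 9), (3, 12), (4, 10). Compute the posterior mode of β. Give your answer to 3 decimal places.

β̂_MAP = 2.715

log p(β | y) = −Σ(yᵢ − βxᵢ)²/(2·1) − β²/(2·4) + const.
Setting the derivative to zero: Σxᵢ(yᵢ − βxᵢ)/1 − β/4 = 0, so β = Σxᵢyᵢ / (Σxᵢ² + σ²/τ²).
Σxᵢyᵢ = 4·9 + 3·12 + 4·10 = 112; Σxᵢ² = 41; σ²/τ² = 0.25.
β̂_MAP = 112 / (41 + 0.25) = 112/41.25 ≈ 2.715.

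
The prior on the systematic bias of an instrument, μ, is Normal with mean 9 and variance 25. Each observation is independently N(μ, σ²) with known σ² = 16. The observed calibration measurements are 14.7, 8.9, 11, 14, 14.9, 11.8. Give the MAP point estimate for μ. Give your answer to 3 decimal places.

μ̂_MAP = 12.208

n = 6; x̄ = (14.7 + 8.9 + 11 + 14 + 14.9 + 11.8)/6 = 75.3/6 = 12.55.
For a Normal prior and Normal likelihood with known variance, the posterior is Normal; its mode equals its mean, the precision-weighted average.
Prior precision 1/σ₀² = 1/25 = 0.04; data precision n/σ² = 6/16 = 0.375.
μ̂ = (0.04·9 + 0.375·12.55) / (0.04 + 0.375) = 5.06625/0.415 = 4053/332 ≈ 12.208.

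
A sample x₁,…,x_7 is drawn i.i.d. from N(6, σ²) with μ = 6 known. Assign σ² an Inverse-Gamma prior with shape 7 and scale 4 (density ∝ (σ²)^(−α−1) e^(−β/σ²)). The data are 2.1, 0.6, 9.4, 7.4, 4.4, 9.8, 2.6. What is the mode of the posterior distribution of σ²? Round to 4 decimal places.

Sum of squared deviations about the known mean: SS = (2.1−6)² + (0.6−6)² + (9.4−6)² + (7.4−6)² + (4.4−6)² + (9.8−6)² + (2.6−6)² = 86.45.
The Normal likelihood contributes (σ²)^(−n/2) exp(−SS/(2σ²)), so the posterior is Inverse-Gamma(α + n/2, β + SS/2) = Inverse-Gamma(10.5, 47.225).
The mode of Inverse-Gamma(a, b) is b/(a+1) = 47.225/11.5 ≈ 4.1065.

σ̂²_MAP = 4.1065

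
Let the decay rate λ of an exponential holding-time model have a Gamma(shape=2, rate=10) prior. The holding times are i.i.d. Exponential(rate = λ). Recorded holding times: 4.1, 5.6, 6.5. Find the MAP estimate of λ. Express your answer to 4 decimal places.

The Exponential(rate=λ) likelihood is ∝ λ^n e^(−λΣtᵢ). Here n = 3 and Σtᵢ = 4.1 + 5.6 + 6.5 = 16.2.
Posterior ∝ λe^(−10λ) · λ^3e^(−16.2λ) = λ^4e^(−26.2λ), i.e. Gamma(5, 26.2).
Mode = (a−1)/b = 4/26.2 ≈ 0.1527.

λ̂_MAP = 0.1527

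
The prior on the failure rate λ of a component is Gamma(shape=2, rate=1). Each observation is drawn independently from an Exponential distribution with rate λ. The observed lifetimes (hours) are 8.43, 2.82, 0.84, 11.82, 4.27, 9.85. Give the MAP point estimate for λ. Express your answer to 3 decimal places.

λ̂_MAP = 0.179

The Exponential(rate=λ) likelihood is ∝ λ^n e^(−λΣtᵢ). Here n = 6 and Σtᵢ = 8.43 + 2.82 + 0.84 + 11.82 + 4.27 + 9.85 = 38.03.
Posterior ∝ λe^(−1λ) · λ^6e^(−38.03λ) = λ^7e^(−39.03λ), i.e. Gamma(8, 39.03).
Mode = (a−1)/b = 7/39.03 ≈ 0.179.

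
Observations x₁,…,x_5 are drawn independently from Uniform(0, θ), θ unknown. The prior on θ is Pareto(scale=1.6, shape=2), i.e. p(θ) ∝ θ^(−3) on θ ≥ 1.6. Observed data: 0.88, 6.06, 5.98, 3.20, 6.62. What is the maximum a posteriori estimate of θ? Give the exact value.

θ̂_MAP = 6.62

The Uniform(0, θ) likelihood is θ^(−n) for θ ≥ max(xᵢ), zero otherwise. Here max(xᵢ) = 6.62.
Posterior ∝ θ^(−3) · θ^(−5) = θ^(−8) on θ ≥ max(1.6, 6.62) = 6.62.
This density is strictly decreasing in θ, so the posterior mode lies at the lower boundary of the support.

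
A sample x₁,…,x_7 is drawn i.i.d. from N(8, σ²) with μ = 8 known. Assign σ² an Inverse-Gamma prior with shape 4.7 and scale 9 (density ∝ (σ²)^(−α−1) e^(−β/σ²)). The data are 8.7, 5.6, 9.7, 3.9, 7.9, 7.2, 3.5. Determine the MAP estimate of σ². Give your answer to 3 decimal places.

σ̂²_MAP = 3.524

Sum of squared deviations about the known mean: SS = (8.7−8)² + (5.6−8)² + (9.7−8)² + (3.9−8)² + (7.9−8)² + (7.2−8)² + (3.5−8)² = 46.85.
The Normal likelihood contributes (σ²)^(−n/2) exp(−SS/(2σ²)), so the posterior is Inverse-Gamma(α + n/2, β + SS/2) = Inverse-Gamma(8.2, 32.425).
The mode of Inverse-Gamma(a, b) is b/(a+1) = 32.425/9.2 ≈ 3.524.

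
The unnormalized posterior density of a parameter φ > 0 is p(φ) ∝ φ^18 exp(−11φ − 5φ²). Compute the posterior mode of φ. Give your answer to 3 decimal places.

φ̂_MAP = 0.900

ℓ'(φ) = 18/φ − 11 − 10φ. Setting this to zero and multiplying by φ: 10φ² + 11φ − 18 = 0.
φ = (−11 + √(11² + 4·10·18)) / (2·10) = (−11 + √841) / 20 = (−11 + 29)/20 = 9/10.
ℓ''(φ) = −18/φ² − 10 < 0, confirming a maximum.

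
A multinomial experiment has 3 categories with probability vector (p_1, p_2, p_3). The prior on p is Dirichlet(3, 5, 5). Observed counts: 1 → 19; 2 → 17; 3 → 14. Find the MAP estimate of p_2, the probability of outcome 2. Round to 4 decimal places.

The posterior is Dirichlet(αᵢ + nᵢ) = Dirichlet(22, 22, 19).
For a Dirichlet(a₁,…,a_K) with all aᵢ > 1, the mode has j-th component (aⱼ − 1)/(Σaᵢ − K).
Here Σaᵢ = 63 and K = 3, so p_2 = (22 − 1)/(63 − 3) = 21/60 ≈ 0.3500.

MAP estimate: 0.3500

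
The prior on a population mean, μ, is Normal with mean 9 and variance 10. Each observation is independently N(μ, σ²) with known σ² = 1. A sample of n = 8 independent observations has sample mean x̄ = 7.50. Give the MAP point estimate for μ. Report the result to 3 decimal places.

n = 8, x̄ = 7.50.
For a Normal prior and Normal likelihood with known variance, the posterior is Normal; its mode equals its mean, the precision-weighted average.
Prior precision 1/σ₀² = 1/10 = 0.1; data precision n/σ² = 8/1 = 8.
μ̂ = (0.1·9 + 8·7.5) / (0.1 + 8) = 60.9/8.1 = 203/27 ≈ 7.519.

μ̂_MAP = 7.519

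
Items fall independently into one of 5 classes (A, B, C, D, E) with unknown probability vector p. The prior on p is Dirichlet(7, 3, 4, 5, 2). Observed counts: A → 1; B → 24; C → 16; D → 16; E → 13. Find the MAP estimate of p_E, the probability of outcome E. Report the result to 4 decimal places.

MAP estimate of p_E = 0.1628

The posterior is Dirichlet(αᵢ + nᵢ) = Dirichlet(8, 27, 20, 21, 15).
For a Dirichlet(a₁,…,a_K) with all aᵢ > 1, the mode has j-th component (aⱼ − 1)/(Σaᵢ − K).
Here Σaᵢ = 91 and K = 5, so p_E = (15 − 1)/(91 − 5) = 14/86 ≈ 0.1628.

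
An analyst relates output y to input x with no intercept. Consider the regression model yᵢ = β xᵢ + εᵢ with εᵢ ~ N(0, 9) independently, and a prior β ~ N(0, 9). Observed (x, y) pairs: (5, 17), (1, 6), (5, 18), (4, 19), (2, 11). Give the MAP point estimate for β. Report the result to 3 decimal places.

β̂_MAP = 3.875

log p(β | y) = −Σ(yᵢ − βxᵢ)²/(2·9) − β²/(2·9) + const.
Setting the derivative to zero: Σxᵢ(yᵢ − βxᵢ)/9 − β/9 = 0, so β = Σxᵢyᵢ / (Σxᵢ² + σ²/τ²).
Σxᵢyᵢ = 5·17 + 1·6 + 5·18 + 4·19 + 2·11 = 279; Σxᵢ² = 71; σ²/τ² = 1.
β̂_MAP = 279 / (71 + 1) = 279/72 ≈ 3.875.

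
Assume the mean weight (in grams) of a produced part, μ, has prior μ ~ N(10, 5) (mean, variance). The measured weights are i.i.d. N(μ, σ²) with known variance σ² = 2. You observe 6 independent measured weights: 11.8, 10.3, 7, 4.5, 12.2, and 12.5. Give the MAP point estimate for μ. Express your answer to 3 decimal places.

n = 6; x̄ = (11.8 + 10.3 + 7 + 4.5 + 12.2 + 12.5)/6 = 58.3/6 = 583/60 ≈ 9.7167.
For a Normal prior and Normal likelihood with known variance, the posterior is Normal; its mode equals its mean, the precision-weighted average.
Prior precision 1/σ₀² = 1/5 = 0.2; data precision n/σ² = 6/2 = 3.
μ̂ = (0.2·10 + 3·(583/60)) / (0.2 + 3) = 31.15/3.2 = 9.734375 ≈ 9.734.

μ̂_MAP = 9.734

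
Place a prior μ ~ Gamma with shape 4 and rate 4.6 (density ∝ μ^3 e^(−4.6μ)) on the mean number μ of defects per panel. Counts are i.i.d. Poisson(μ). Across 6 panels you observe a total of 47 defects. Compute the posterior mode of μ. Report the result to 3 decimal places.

Σxᵢ = 47, n = 6.
Posterior ∝ μ^3e^(−4.6μ) · μ^47e^(−6μ) = μ^50e^(−10.6μ), i.e. Gamma(shape=51, rate=10.6).
The mode of a Gamma(a, b) with a ≥ 1 (shape–rate) is (a−1)/b = 50/10.6 ≈ 4.717.

μ̂_MAP = 4.717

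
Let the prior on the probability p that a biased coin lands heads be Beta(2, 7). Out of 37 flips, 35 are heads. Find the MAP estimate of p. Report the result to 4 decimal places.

Prior: Beta(2, 7).
Data: 35 successes in 37 trials. The binomial likelihood contributes p^35(1−p)^2, so the posterior is Beta(2+35, 7+2) = Beta(37, 9).
For Beta(a, b) with a, b > 1 the mode is (a−1)/(a+b−2) = 36/44 ≈ 0.8182.

p̂_MAP = 0.8182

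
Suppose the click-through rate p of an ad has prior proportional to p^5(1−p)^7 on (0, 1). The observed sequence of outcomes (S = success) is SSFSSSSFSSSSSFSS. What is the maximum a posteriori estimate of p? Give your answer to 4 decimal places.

p̂_MAP = 0.6429

The prior density ∝ p^5(1−p)^7 is the kernel of Beta(6, 8).
Data: 13 successes in 16 trials (from the sequence). The binomial likelihood contributes p^13(1−p)^3, so the posterior is Beta(6+13, 8+3) = Beta(19, 11).
For Beta(a, b) with a, b > 1 the mode is (a−1)/(a+b−2) = 18/28 ≈ 0.6429.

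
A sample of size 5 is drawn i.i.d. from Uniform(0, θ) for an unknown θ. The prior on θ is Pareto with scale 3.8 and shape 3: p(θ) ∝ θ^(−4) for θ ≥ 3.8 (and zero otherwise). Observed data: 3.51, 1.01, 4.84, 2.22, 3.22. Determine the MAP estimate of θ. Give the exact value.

θ̂_MAP = 4.84

The Uniform(0, θ) likelihood is θ^(−n) for θ ≥ max(xᵢ), zero otherwise. Here max(xᵢ) = 4.84.
Posterior ∝ θ^(−4) · θ^(−5) = θ^(−9) on θ ≥ max(3.8, 4.84) = 4.84.
This density is strictly decreasing in θ, so the posterior mode lies at the lower boundary of the support.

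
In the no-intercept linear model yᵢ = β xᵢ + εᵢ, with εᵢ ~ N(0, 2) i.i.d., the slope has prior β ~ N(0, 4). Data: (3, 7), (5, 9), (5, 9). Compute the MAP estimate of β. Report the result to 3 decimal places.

log p(β | y) = −Σ(yᵢ − βxᵢ)²/(2·2) − β²/(2·4) + const.
Setting the derivative to zero: Σxᵢ(yᵢ − βxᵢ)/2 − β/4 = 0, so β = Σxᵢyᵢ / (Σxᵢ² + σ²/τ²).
Σxᵢyᵢ = 3·7 + 5·9 + 5·9 = 111; Σxᵢ² = 59; σ²/τ² = 0.5.
β̂_MAP = 111 / (59 + 0.5) = 111/59.5 ≈ 1.866.

β̂_MAP = 1.866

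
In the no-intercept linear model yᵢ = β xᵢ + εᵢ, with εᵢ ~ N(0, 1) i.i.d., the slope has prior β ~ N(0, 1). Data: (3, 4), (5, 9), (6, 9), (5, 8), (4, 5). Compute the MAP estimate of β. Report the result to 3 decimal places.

β̂_MAP = 1.527

log p(β | y) = −Σ(yᵢ − βxᵢ)²/(2·1) − β²/(2·1) + const.
Setting the derivative to zero: Σxᵢ(yᵢ − βxᵢ)/1 − β/1 = 0, so β = Σxᵢyᵢ / (Σxᵢ² + σ²/τ²).
Σxᵢyᵢ = 3·4 + 5·9 + 6·9 + 5·8 + 4·5 = 171; Σxᵢ² = 111; σ²/τ² = 1.
β̂_MAP = 171 / (111 + 1) = 171/112 ≈ 1.527.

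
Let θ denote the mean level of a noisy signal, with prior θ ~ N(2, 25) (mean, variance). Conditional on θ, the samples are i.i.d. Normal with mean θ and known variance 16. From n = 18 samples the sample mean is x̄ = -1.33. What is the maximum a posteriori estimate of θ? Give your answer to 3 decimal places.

n = 18, x̄ = -1.33.
For a Normal prior and Normal likelihood with known variance, the posterior is Normal; its mode equals its mean, the precision-weighted average.
Prior precision 1/σ₀² = 1/25 = 0.04; data precision n/σ² = 18/16 = 1.125.
θ̂ = (0.04·2 + 1.125·(-1.33)) / (0.04 + 1.125) = (-1.41625)/1.165 = -1133/932 ≈ -1.216.

θ̂_MAP = -1.216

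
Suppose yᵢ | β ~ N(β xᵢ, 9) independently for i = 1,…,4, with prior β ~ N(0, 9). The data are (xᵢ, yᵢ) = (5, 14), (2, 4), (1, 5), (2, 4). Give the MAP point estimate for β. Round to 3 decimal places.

log p(β | y) = −Σ(yᵢ − βxᵢ)²/(2·9) − β²/(2·9) + const.
Setting the derivative to zero: Σxᵢ(yᵢ − βxᵢ)/9 − β/9 = 0, so β = Σxᵢyᵢ / (Σxᵢ² + σ²/τ²).
Σxᵢyᵢ = 5·14 + 2·4 + 1·5 + 2·4 = 91; Σxᵢ² = 34; σ²/τ² = 1.
β̂_MAP = 91 / (34 + 1) = 91/35 ≈ 2.600.

β̂_MAP = 2.600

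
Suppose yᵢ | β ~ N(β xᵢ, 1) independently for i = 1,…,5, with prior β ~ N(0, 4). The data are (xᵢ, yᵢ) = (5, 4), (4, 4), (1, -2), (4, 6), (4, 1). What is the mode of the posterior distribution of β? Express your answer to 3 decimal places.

log p(β | y) = −Σ(yᵢ − βxᵢ)²/(2·1) − β²/(2·4) + const.
Setting the derivative to zero: Σxᵢ(yᵢ − βxᵢ)/1 − β/4 = 0, so β = Σxᵢyᵢ / (Σxᵢ² + σ²/τ²).
Σxᵢyᵢ = 5·4 + 4·4 + 1·(-2) + 4·6 + 4·1 = 62; Σxᵢ² = 74; σ²/τ² = 0.25.
β̂_MAP = 62 / (74 + 0.25) = 62/74.25 ≈ 0.835.

β̂_MAP = 0.835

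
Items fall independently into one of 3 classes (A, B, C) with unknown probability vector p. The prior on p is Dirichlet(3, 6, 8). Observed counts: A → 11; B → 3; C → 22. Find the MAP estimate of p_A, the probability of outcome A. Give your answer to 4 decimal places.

The posterior is Dirichlet(αᵢ + nᵢ) = Dirichlet(14, 9, 30).
For a Dirichlet(a₁,…,a_K) with all aᵢ > 1, the mode has j-th component (aⱼ − 1)/(Σaᵢ − K).
Here Σaᵢ = 53 and K = 3, so p_A = (14 − 1)/(53 − 3) = 13/50 ≈ 0.2600.

MAP estimate of p_A = 0.2600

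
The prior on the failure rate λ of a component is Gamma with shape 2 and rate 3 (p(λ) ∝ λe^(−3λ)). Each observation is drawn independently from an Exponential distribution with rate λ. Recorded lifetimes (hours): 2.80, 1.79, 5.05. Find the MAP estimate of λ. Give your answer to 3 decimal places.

λ̂_MAP = 0.316

The Exponential(rate=λ) likelihood is ∝ λ^n e^(−λΣtᵢ). Here n = 3 and Σtᵢ = 2.80 + 1.79 + 5.05 = 9.64.
Posterior ∝ λe^(−3λ) · λ^3e^(−9.64λ) = λ^4e^(−12.64λ), i.e. Gamma(5, 12.64).
Mode = (a−1)/b = 4/12.64 ≈ 0.316.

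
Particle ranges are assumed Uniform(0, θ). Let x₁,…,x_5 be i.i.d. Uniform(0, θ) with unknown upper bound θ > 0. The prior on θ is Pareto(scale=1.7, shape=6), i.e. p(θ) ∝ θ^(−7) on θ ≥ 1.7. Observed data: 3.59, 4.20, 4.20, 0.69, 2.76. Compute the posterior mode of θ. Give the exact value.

θ̂_MAP = 4.20

The Uniform(0, θ) likelihood is θ^(−n) for θ ≥ max(xᵢ), zero otherwise. Here max(xᵢ) = 4.20.
Posterior ∝ θ^(−7) · θ^(−5) = θ^(−12) on θ ≥ max(1.7, 4.20) = 4.20.
This density is strictly decreasing in θ, so the posterior mode lies at the lower boundary of the support.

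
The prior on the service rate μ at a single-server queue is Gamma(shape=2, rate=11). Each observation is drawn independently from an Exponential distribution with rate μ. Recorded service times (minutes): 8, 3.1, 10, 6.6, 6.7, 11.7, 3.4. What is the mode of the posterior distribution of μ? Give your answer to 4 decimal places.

The Exponential(rate=μ) likelihood is ∝ μ^n e^(−μΣtᵢ). Here n = 7 and Σtᵢ = 8 + 3.1 + 10 + 6.6 + 6.7 + 11.7 + 3.4 = 49.5.
Posterior ∝ μe^(−11μ) · μ^7e^(−49.5μ) = μ^8e^(−60.5μ), i.e. Gamma(9, 60.5).
Mode = (a−1)/b = 8/60.5 ≈ 0.1322.

μ̂_MAP = 0.1322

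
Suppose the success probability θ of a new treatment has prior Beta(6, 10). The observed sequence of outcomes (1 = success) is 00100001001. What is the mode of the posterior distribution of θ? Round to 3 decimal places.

Prior: Beta(6, 10).
Data: 3 successes in 11 trials (from the sequence). The binomial likelihood contributes θ^3(1−θ)^8, so the posterior is Beta(6+3, 10+8) = Beta(9, 18).
For Beta(a, b) with a, b > 1 the mode is (a−1)/(a+b−2) = 8/25 ≈ 0.320.

θ̂_MAP = 0.320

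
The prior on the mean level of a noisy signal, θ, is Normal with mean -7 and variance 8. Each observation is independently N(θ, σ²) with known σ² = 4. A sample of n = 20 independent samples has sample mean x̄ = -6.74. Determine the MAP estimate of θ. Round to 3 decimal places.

n = 20, x̄ = -6.74.
For a Normal prior and Normal likelihood with known variance, the posterior is Normal; its mode equals its mean, the precision-weighted average.
Prior precision 1/σ₀² = 1/8 = 0.125; data precision n/σ² = 20/4 = 5.
θ̂ = (0.125·(-7) + 5·(-6.74)) / (0.125 + 5) = (-34.575)/5.125 = -1383/205 ≈ -6.746.

θ̂_MAP = -6.746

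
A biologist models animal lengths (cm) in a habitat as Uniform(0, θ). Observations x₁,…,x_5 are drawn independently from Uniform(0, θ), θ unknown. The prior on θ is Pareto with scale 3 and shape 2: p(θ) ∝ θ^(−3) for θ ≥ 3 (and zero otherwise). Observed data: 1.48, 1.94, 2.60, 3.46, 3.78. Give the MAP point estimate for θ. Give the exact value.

θ̂_MAP = 3.78

The Uniform(0, θ) likelihood is θ^(−n) for θ ≥ max(xᵢ), zero otherwise. Here max(xᵢ) = 3.78.
Posterior ∝ θ^(−3) · θ^(−5) = θ^(−8) on θ ≥ max(3, 3.78) = 3.78.
This density is strictly decreasing in θ, so the posterior mode lies at the lower boundary of the support.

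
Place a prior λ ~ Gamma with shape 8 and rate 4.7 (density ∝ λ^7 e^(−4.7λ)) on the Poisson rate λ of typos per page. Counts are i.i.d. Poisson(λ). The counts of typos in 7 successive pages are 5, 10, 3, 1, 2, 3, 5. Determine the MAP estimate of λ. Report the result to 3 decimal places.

Σxᵢ = 5+10+3+1+2+3+5 = 29, with n = 7.
Posterior ∝ λ^7e^(−4.7λ) · λ^29e^(−7λ) = λ^36e^(−11.7λ), i.e. Gamma(shape=37, rate=11.7).
The mode of a Gamma(a, b) with a ≥ 1 (shape–rate) is (a−1)/b = 36/11.7 ≈ 3.077.

λ̂_MAP = 3.077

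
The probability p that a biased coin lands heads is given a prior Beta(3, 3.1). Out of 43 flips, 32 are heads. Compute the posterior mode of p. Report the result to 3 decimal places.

p̂_MAP = 0.722

Prior: Beta(3, 3.1).
Data: 32 successes in 43 trials. The binomial likelihood contributes p^32(1−p)^11, so the posterior is Beta(3+32, 3.1+11) = Beta(35, 14.1).
For Beta(a, b) with a, b > 1 the mode is (a−1)/(a+b−2) = 34/47.1 ≈ 0.722.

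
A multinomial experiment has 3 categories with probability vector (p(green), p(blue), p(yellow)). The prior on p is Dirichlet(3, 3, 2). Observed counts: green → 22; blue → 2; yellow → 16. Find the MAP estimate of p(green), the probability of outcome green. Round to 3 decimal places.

The posterior is Dirichlet(αᵢ + nᵢ) = Dirichlet(25, 5, 18).
For a Dirichlet(a₁,…,a_K) with all aᵢ > 1, the mode has j-th component (aⱼ − 1)/(Σaᵢ − K).
Here Σaᵢ = 48 and K = 3, so p(green) = (25 − 1)/(48 − 3) = 24/45 ≈ 0.533.

MAP estimate of p(green) = 0.533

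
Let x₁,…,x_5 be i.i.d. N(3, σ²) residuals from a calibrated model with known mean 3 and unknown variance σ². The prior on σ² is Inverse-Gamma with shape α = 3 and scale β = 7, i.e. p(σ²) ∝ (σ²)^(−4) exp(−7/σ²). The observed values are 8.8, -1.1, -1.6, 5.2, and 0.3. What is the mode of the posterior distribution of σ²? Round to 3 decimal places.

Sum of squared deviations about the known mean: SS = (8.8−3)² + (-1.1−3)² + (-1.6−3)² + (5.2−3)² + (0.3−3)² = 83.74.
The Normal likelihood contributes (σ²)^(−n/2) exp(−SS/(2σ²)), so the posterior is Inverse-Gamma(α + n/2, β + SS/2) = Inverse-Gamma(5.5, 48.87).
The mode of Inverse-Gamma(a, b) is b/(a+1) = 48.87/6.5 ≈ 7.518.

σ̂²_MAP = 7.518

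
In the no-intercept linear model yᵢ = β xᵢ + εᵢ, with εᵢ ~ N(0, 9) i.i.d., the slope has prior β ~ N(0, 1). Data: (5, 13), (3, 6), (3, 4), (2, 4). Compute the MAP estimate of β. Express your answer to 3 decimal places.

log p(β | y) = −Σ(yᵢ − βxᵢ)²/(2·9) − β²/(2·1) + const.
Setting the derivative to zero: Σxᵢ(yᵢ − βxᵢ)/9 − β/1 = 0, so β = Σxᵢyᵢ / (Σxᵢ² + σ²/τ²).
Σxᵢyᵢ = 5·13 + 3·6 + 3·4 + 2·4 = 103; Σxᵢ² = 47; σ²/τ² = 9.
β̂_MAP = 103 / (47 + 9) = 103/56 ≈ 1.839.

β̂_MAP = 1.839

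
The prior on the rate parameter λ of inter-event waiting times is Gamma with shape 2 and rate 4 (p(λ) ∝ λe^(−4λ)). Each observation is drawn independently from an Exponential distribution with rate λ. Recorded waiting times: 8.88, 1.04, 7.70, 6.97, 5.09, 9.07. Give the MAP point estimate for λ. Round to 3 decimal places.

The Exponential(rate=λ) likelihood is ∝ λ^n e^(−λΣtᵢ). Here n = 6 and Σtᵢ = 8.88 + 1.04 + 7.70 + 6.97 + 5.09 + 9.07 = 38.75.
Posterior ∝ λe^(−4λ) · λ^6e^(−38.75λ) = λ^7e^(−42.75λ), i.e. Gamma(8, 42.75).
Mode = (a−1)/b = 7/42.75 ≈ 0.164.

λ̂_MAP = 0.164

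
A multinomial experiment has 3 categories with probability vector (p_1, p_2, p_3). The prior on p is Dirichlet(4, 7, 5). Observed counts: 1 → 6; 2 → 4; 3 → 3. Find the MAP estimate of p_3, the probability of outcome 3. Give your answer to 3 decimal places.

MAP estimate: 0.269

The posterior is Dirichlet(αᵢ + nᵢ) = Dirichlet(10, 11, 8).
For a Dirichlet(a₁,…,a_K) with all aᵢ > 1, the mode has j-th component (aⱼ − 1)/(Σaᵢ − K).
Here Σaᵢ = 29 and K = 3, so p_3 = (8 − 1)/(29 − 3) = 7/26 ≈ 0.269.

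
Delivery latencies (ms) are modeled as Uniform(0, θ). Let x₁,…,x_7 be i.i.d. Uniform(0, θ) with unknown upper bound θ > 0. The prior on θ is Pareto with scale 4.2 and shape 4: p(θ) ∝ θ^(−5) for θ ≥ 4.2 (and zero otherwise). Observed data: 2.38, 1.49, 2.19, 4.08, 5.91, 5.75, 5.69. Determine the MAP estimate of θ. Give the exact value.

θ̂_MAP = 5.91

The Uniform(0, θ) likelihood is θ^(−n) for θ ≥ max(xᵢ), zero otherwise. Here max(xᵢ) = 5.91.
Posterior ∝ θ^(−5) · θ^(−7) = θ^(−12) on θ ≥ max(4.2, 5.91) = 5.91.
This density is strictly decreasing in θ, so the posterior mode lies at the lower boundary of the support.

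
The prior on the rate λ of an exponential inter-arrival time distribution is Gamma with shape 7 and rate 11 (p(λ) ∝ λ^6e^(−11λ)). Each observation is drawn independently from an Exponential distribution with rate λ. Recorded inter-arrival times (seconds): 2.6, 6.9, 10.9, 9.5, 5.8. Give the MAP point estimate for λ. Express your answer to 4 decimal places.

λ̂_MAP = 0.2355

The Exponential(rate=λ) likelihood is ∝ λ^n e^(−λΣtᵢ). Here n = 5 and Σtᵢ = 2.6 + 6.9 + 10.9 + 9.5 + 5.8 = 35.7.
Posterior ∝ λ^6e^(−11λ) · λ^5e^(−35.7λ) = λ^11e^(−46.7λ), i.e. Gamma(12, 46.7).
Mode = (a−1)/b = 11/46.7 ≈ 0.2355.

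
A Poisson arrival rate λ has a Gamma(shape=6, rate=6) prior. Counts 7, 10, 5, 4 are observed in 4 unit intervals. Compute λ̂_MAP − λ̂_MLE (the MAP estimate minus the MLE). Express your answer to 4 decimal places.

Σxᵢ = 26. Posterior is Gamma(32, 10); MAP = (32−1)/10 = 31/10 ≈ 3.10000.
MLE = x̄ = 26/4 ≈ 6.50000.
Difference = 31/10 − 26/4 = -17/5 ≈ -3.4000.

MAP − MLE = -3.4000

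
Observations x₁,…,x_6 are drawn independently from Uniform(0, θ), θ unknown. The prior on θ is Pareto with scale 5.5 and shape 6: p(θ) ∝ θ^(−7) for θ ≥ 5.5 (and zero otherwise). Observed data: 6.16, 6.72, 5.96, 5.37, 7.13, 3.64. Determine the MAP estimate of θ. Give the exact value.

The Uniform(0, θ) likelihood is θ^(−n) for θ ≥ max(xᵢ), zero otherwise. Here max(xᵢ) = 7.13.
Posterior ∝ θ^(−7) · θ^(−6) = θ^(−13) on θ ≥ max(5.5, 7.13) = 7.13.
This density is strictly decreasing in θ, so the posterior mode lies at the lower boundary of the support.

θ̂_MAP = 7.13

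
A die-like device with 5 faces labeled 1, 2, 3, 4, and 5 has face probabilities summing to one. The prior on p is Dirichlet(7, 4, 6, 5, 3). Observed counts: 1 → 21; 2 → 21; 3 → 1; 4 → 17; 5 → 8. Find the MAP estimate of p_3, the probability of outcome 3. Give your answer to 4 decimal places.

The posterior is Dirichlet(αᵢ + nᵢ) = Dirichlet(28, 25, 7, 22, 11).
For a Dirichlet(a₁,…,a_K) with all aᵢ > 1, the mode has j-th component (aⱼ − 1)/(Σaᵢ − K).
Here Σaᵢ = 93 and K = 5, so p_3 = (7 − 1)/(93 − 5) = 6/88 ≈ 0.0682.

MAP estimate: 0.0682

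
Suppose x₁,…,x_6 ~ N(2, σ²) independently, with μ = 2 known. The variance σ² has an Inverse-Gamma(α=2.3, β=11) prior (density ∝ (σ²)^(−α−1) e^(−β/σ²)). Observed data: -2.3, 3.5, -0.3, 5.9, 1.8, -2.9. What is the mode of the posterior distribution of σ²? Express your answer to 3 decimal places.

Sum of squared deviations about the known mean: SS = (-2.3−2)² + (3.5−2)² + (-0.3−2)² + (5.9−2)² + (1.8−2)² + (-2.9−2)² = 65.29.
The Normal likelihood contributes (σ²)^(−n/2) exp(−SS/(2σ²)), so the posterior is Inverse-Gamma(α + n/2, β + SS/2) = Inverse-Gamma(5.3, 43.645).
The mode of Inverse-Gamma(a, b) is b/(a+1) = 43.645/6.3 ≈ 6.928.

σ̂²_MAP = 6.928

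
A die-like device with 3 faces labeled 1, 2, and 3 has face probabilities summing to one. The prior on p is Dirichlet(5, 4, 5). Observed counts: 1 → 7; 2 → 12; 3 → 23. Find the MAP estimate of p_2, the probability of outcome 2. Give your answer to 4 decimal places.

MAP estimate: 0.2830

The posterior is Dirichlet(αᵢ + nᵢ) = Dirichlet(12, 16, 28).
For a Dirichlet(a₁,…,a_K) with all aᵢ > 1, the mode has j-th component (aⱼ − 1)/(Σaᵢ − K).
Here Σaᵢ = 56 and K = 3, so p_2 = (16 − 1)/(56 − 3) = 15/53 ≈ 0.2830.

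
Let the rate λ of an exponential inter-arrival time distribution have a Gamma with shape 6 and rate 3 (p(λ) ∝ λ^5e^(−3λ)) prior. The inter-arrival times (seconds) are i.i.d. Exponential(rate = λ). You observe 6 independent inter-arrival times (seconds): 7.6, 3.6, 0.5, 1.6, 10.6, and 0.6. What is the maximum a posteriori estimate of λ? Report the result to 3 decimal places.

The Exponential(rate=λ) likelihood is ∝ λ^n e^(−λΣtᵢ). Here n = 6 and Σtᵢ = 7.6 + 3.6 + 0.5 + 1.6 + 10.6 + 0.6 = 24.5.
Posterior ∝ λ^5e^(−3λ) · λ^6e^(−24.5λ) = λ^11e^(−27.5λ), i.e. Gamma(12, 27.5).
Mode = (a−1)/b = 11/27.5 ≈ 0.400.

λ̂_MAP = 0.400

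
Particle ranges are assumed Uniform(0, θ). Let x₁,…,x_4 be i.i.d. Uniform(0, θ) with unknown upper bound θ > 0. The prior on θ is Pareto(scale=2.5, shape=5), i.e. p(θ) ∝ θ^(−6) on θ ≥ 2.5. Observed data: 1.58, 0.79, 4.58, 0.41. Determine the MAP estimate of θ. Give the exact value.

The Uniform(0, θ) likelihood is θ^(−n) for θ ≥ max(xᵢ), zero otherwise. Here max(xᵢ) = 4.58.
Posterior ∝ θ^(−6) · θ^(−4) = θ^(−10) on θ ≥ max(2.5, 4.58) = 4.58.
This density is strictly decreasing in θ, so the posterior mode lies at the lower boundary of the support.

θ̂_MAP = 4.58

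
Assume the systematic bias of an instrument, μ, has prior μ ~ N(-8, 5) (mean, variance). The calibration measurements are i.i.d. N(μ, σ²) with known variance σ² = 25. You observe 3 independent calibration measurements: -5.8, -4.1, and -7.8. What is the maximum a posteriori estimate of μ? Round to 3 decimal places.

n = 3; x̄ = ((-5.8) + (-4.1) + (-7.8))/3 = -17.7/3 = -5.9.
For a Normal prior and Normal likelihood with known variance, the posterior is Normal; its mode equals its mean, the precision-weighted average.
Prior precision 1/σ₀² = 1/5 = 0.2; data precision n/σ² = 3/25 = 0.12.
μ̂ = (0.2·(-8) + 0.12·(-5.9)) / (0.2 + 0.12) = (-2.308)/0.32 = -7.2125 ≈ -7.213.

μ̂_MAP = -7.213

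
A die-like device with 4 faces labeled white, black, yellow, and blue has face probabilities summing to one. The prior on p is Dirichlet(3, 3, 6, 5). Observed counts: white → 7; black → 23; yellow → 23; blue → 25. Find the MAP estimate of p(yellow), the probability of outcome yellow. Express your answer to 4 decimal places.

MAP estimate of p(yellow) = 0.3077

The posterior is Dirichlet(αᵢ + nᵢ) = Dirichlet(10, 26, 29, 30).
For a Dirichlet(a₁,…,a_K) with all aᵢ > 1, the mode has j-th component (aⱼ − 1)/(Σaᵢ − K).
Here Σaᵢ = 95 and K = 4, so p(yellow) = (29 − 1)/(95 − 4) = 28/91 ≈ 0.3077.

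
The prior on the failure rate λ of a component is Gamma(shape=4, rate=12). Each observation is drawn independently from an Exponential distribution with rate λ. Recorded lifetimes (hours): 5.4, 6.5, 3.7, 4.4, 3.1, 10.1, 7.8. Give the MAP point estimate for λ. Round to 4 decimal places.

λ̂_MAP = 0.1887

The Exponential(rate=λ) likelihood is ∝ λ^n e^(−λΣtᵢ). Here n = 7 and Σtᵢ = 5.4 + 6.5 + 3.7 + 4.4 + 3.1 + 10.1 + 7.8 = 41.
Posterior ∝ λ^3e^(−12λ) · λ^7e^(−41λ) = λ^10e^(−53λ), i.e. Gamma(11, 53).
Mode = (a−1)/b = 10/53 ≈ 0.1887.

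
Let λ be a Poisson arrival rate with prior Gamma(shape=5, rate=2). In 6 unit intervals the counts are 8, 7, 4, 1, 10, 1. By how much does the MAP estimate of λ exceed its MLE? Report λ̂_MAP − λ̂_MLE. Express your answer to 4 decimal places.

Σxᵢ = 31. Posterior is Gamma(36, 8); MAP = (36−1)/8 = 35/8 ≈ 4.37500.
MLE = x̄ = 31/6 ≈ 5.16667.
Difference = 35/8 − 31/6 = -19/24 ≈ -0.7917.

MAP − MLE = -0.7917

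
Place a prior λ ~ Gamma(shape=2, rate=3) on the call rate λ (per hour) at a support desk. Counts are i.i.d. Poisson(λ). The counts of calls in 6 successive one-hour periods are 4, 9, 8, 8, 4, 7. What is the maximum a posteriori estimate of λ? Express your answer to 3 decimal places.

λ̂_MAP = 4.556

Σxᵢ = 4+9+8+8+4+7 = 40, with n = 6.
Posterior ∝ λe^(−3λ) · λ^40e^(−6λ) = λ^41e^(−9λ), i.e. Gamma(shape=42, rate=9).
The mode of a Gamma(a, b) with a ≥ 1 (shape–rate) is (a−1)/b = 41/9 ≈ 4.556.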